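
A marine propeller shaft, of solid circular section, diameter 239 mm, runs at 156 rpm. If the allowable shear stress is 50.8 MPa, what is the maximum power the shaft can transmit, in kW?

2220 kW

J = πd⁴/32 = π(0.239)⁴/32 = 3.203×10^-4 m⁴.
T_max = τ_allow·J/r = 5.08×10^7 × 3.203×10^-4 / 0.119 = 136200 N·m.
ω = 2π·156/60 = 16.34 rad/s, so P_max = T_max·ω = 2.225×10^6 W.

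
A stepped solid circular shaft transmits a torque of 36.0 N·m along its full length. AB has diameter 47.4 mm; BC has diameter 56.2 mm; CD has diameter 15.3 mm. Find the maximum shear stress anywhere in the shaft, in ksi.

Under the same torque, τ_max = 16T/(πd³) is largest where d is smallest — segment CD (d = 15.3 mm).
τ_max = 16·36.00/(π·(0.0153)³) = 5.119×10^7 Pa.

7.42 ksi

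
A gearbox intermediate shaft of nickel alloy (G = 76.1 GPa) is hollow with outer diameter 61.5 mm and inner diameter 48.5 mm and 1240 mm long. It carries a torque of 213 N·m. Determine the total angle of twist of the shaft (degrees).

0.231°

J = π(d_o⁴ − d_i⁴)/32 = π(0.0615⁴ − 0.0485⁴)/32 = 8.612×10^-7 m⁴.
θ = T·L/(G·J) = 213.0 × 1.24 / (76.1×10⁹ × 8.612×10^-7) = 4.030×10^-3 rad.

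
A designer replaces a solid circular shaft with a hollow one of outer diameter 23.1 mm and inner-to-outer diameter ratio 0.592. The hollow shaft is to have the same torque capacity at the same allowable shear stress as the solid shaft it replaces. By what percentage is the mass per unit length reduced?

29.1 %

Equal τ_max and T ⇒ the solid shaft needs d_s³ = d_o³(1−k⁴), so d_s = 23.1·(1−0.592⁴)^(1/3) = 22.11 mm.
Area ratio A_h/A_s = d_o²(1−k²)/d_s² = (1−k²)/(1−k⁴)^(2/3) = 0.7088.
Mass saving = 1 − 0.7088 = 29.1 %.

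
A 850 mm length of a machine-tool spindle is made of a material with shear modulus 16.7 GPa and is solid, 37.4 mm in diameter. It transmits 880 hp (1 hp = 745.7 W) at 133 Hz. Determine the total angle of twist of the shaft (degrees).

ω = 2π·133 = 835.7 rad/s, so T = P/ω = 880×745.7 / 835.7 = 785.3 N·m.
J = πd⁴/32 = π(0.0374)⁴/32 = 1.921×10^-7 m⁴.
θ = T·L/(G·J) = 785.3 × 0.850 / (16.7×10⁹ × 1.921×10^-7) = 0.2081 rad.

11.9°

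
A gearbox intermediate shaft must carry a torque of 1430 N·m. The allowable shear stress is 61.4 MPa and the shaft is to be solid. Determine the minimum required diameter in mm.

For a solid shaft τ_max = 16T/(πd³), so d = (16T/(π τ_allow))^(1/3) = (16·1430/(π·6.14×10^7))^(1/3) = 0.04913 m.

49.1 mm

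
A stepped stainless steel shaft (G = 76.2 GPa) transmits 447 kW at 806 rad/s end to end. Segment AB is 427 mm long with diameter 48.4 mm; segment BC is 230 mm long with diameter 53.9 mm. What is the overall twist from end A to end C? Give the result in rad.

0.00779 rad

ω = 806 rad/s, so T = P/ω = 447×10³ / 806.0 = 554.6 N·m.
J_AB = π(0.0484)⁴/32 = 5.39×10^-7 m⁴; J_BC = π(0.0539)⁴/32 = 8.29×10^-7 m⁴.
θ = (T/G)·Σ L_i/J_i = (554.6/76.2×10⁹)·(0.427/5.39×10^-7 + 0.230/8.29×10^-7) = 7.789×10^-3 rad.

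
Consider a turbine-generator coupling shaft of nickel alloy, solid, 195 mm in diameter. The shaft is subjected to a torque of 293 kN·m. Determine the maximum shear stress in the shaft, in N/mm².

201 N/mm²

J = πd⁴/32 = π(0.195)⁴/32 = 1.420×10^-4 m⁴.
τ_max = T·r/J = 293000 × 0.0975 / 1.420×10^-4 = 2.012×10^8 Pa.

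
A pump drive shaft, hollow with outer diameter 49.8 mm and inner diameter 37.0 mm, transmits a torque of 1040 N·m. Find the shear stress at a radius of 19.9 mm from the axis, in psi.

7150 psi

J = π(d_o⁴ − d_i⁴)/32 = π(0.0498⁴ − 0.0370⁴)/32 = 4.198×10^-7 m⁴.
Shear stress varies linearly with radius: τ = T·r/J = 1040 × 0.0199 / 4.198×10^-7 = 4.930×10^7 Pa.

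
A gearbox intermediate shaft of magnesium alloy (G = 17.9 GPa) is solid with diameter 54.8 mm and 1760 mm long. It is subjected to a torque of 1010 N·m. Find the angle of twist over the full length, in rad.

0.112 rad

J = πd⁴/32 = π(0.0548)⁴/32 = 8.854×10^-7 m⁴.
θ = T·L/(G·J) = 1010 × 1.76 / (17.9×10⁹ × 8.854×10^-7) = 0.1122 rad.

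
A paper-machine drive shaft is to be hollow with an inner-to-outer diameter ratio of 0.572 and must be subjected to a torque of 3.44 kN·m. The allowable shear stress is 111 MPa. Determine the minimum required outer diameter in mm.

56.1 mm

For a hollow shaft with d_i/d_o = 0.572: τ_max = 16T/(π d_o³ (1−k⁴)), so d_o = [16T/(π τ_allow (1−k⁴))]^(1/3) = [16·3440/(π·1.11×10^8·0.8930)]^(1/3) = 0.05612 m.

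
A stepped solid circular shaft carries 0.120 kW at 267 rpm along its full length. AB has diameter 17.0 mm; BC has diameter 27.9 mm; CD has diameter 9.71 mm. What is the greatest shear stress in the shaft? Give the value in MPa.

ω = 2π·267/60 = 27.96 rad/s, so T = P/ω = 0.120×10³ / 27.96 = 4.292 N·m.
Under the same torque, τ_max = 16T/(πd³) is largest where d is smallest — segment CD (d = 9.71 mm).
τ_max = 16·4.292/(π·(0.00971)³) = 2.388×10^7 Pa.

23.9 MPa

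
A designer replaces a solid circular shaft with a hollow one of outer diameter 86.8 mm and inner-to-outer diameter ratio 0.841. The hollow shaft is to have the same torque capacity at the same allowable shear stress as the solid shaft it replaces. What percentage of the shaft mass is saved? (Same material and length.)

Equal τ_max and T ⇒ the solid shaft needs d_s³ = d_o³(1−k⁴), so d_s = 86.8·(1−0.841⁴)^(1/3) = 68.88 mm.
Area ratio A_h/A_s = d_o²(1−k²)/d_s² = (1−k²)/(1−k⁴)^(2/3) = 0.4648.
Mass saving = 1 − 0.4648 = 53.5 %.

53.5 %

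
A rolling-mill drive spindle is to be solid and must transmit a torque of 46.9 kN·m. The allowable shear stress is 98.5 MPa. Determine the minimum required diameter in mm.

For a solid shaft τ_max = 16T/(πd³), so d = (16T/(π τ_allow))^(1/3) = (16·46900/(π·9.85×10^7))^(1/3) = 0.1343 m.

134 mm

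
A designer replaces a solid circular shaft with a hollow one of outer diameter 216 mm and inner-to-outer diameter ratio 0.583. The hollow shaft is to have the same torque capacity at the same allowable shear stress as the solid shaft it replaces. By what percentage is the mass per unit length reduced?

Equal τ_max and T ⇒ the solid shaft needs d_s³ = d_o³(1−k⁴), so d_s = 216·(1−0.583⁴)^(1/3) = 207.3 mm.
Area ratio A_h/A_s = d_o²(1−k²)/d_s² = (1−k²)/(1−k⁴)^(2/3) = 0.7164.
Mass saving = 1 − 0.7164 = 28.4 %.

28.4 %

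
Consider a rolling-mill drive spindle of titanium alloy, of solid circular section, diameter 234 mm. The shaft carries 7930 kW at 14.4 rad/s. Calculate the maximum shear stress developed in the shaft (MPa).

219 MPa

ω = 14.4 rad/s, so T = P/ω = 7930×10³ / 14.40 = 550700 N·m.
J = πd⁴/32 = π(0.234)⁴/32 = 2.943×10^-4 m⁴.
τ_max = T·r/J = 550700 × 0.117 / 2.943×10^-4 = 2.189×10^8 Pa.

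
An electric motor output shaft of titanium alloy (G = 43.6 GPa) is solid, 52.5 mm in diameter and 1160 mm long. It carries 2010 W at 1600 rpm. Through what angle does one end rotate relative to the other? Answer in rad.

ω = 2π·1600/60 = 167.6 rad/s, so T = P/ω = 2010 / 167.6 = 12.00 N·m.
J = πd⁴/32 = π(0.0525)⁴/32 = 7.458×10^-7 m⁴.
θ = T·L/(G·J) = 12.00 × 1.16 / (43.6×10⁹ × 7.458×10^-7) = 4.279×10^-4 rad.

4.28e-4 rad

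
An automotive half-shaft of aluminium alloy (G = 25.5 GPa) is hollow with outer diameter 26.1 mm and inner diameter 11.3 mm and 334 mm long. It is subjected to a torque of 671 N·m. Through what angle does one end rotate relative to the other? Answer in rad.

J = π(d_o⁴ − d_i⁴)/32 = π(0.0261⁴ − 0.0113⁴)/32 = 4.396×10^-8 m⁴.
θ = T·L/(G·J) = 671.0 × 0.334 / (25.5×10⁹ × 4.396×10^-8) = 0.1999 rad.

0.200 rad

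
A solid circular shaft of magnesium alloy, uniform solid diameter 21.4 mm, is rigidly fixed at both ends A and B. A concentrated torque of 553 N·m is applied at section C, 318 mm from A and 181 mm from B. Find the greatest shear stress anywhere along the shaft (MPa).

With uniform GJ and both ends fixed, compatibility θ_AC = θ_CB gives T_A·a = T_B·b, together with T_A + T_B = T₀.
T_A = T₀·b/(a+b) = 553.0·181/499.0 = 200.6 N·m; T_B = 352.4 N·m.
τ in each portion: τ_AC = 1.04×10^8 Pa, τ_CB = 1.83×10^8 Pa; maximum is in CB.
τ_max = T_CB·r/J = 352.4·0.0107/2.06×10^-8 = 1.831×10^8 Pa.

183 MPa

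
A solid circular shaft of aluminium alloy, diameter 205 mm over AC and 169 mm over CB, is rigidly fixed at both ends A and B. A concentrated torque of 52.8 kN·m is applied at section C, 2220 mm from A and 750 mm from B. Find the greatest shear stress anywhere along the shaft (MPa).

32.2 MPa

Compatibility: T_A·a/J_AC = T_B·b/J_CB with T_A + T_B = T₀.
J_AC = 1.73×10^-4 m⁴, J_CB = 8.01×10^-5 m⁴, so T_A = T₀·(J_AC/a)/((J_AC/a)+(J_CB/b)) = 22310 N·m, T_B = 30490 N·m.
τ in each portion: τ_AC = 1.32×10^7 Pa, τ_CB = 3.22×10^7 Pa; maximum is in CB.
τ_max = T_CB·r/J = 30490·0.0845/8.01×10^-5 = 3.218×10^7 Pa.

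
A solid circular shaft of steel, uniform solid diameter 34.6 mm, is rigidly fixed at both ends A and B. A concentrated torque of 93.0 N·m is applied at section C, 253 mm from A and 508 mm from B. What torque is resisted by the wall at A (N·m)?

With uniform GJ and both ends fixed, compatibility θ_AC = θ_CB gives T_A·a = T_B·b, together with T_A + T_B = T₀.
T_A = T₀·b/(a+b) = 93.00·508/761.0 = 62.08 N·m; T_B = 30.92 N·m.

62.1 N·m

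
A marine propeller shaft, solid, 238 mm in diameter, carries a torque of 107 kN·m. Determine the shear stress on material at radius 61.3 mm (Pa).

2.08e7 Pa

J = πd⁴/32 = π(0.238)⁴/32 = 3.150×10^-4 m⁴.
Shear stress varies linearly with radius: τ = T·r/J = 107000 × 0.0613 / 3.150×10^-4 = 2.082×10^7 Pa.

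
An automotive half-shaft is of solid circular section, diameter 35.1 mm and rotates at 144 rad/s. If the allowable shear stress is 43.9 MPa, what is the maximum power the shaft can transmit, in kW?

J = πd⁴/32 = π(0.0351)⁴/32 = 1.490×10^-7 m⁴.
T_max = τ_allow·J/r = 4.39×10^7 × 1.490×10^-7 / 0.0175 = 372.7 N·m.
ω = 144 rad/s, so P_max = T_max·ω = 5.368×10^4 W.

53.7 kW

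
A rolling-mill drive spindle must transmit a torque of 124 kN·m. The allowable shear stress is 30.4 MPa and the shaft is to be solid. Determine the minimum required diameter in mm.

275 mm

For a solid shaft τ_max = 16T/(πd³), so d = (16T/(π τ_allow))^(1/3) = (16·124000/(π·3.04×10^7))^(1/3) = 0.2749 m.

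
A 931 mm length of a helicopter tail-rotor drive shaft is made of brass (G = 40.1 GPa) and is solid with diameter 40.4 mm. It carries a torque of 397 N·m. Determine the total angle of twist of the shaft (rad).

0.0352 rad

J = πd⁴/32 = π(0.0404)⁴/32 = 2.615×10^-7 m⁴.
θ = T·L/(G·J) = 397.0 × 0.931 / (40.1×10⁹ × 2.615×10^-7) = 0.03524 rad.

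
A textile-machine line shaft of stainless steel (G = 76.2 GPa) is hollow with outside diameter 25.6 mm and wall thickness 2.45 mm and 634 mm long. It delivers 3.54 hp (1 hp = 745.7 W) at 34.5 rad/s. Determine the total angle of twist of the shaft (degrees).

ω = 34.5 rad/s, so T = P/ω = 3.54×745.7 / 34.50 = 76.52 N·m.
J = π(d_o⁴ − d_i⁴)/32 = π(0.0256⁴ − 0.0207⁴)/32 = 2.414×10^-8 m⁴.
θ = T·L/(G·J) = 76.52 × 0.634 / (76.2×10⁹ × 2.414×10^-8) = 0.02637 rad.

1.51°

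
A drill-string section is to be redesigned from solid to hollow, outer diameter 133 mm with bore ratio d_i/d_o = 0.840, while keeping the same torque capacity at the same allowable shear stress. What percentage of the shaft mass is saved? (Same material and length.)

53.4 %

Equal τ_max and T ⇒ the solid shaft needs d_s³ = d_o³(1−k⁴), so d_s = 133·(1−0.840⁴)^(1/3) = 105.7 mm.
Area ratio A_h/A_s = d_o²(1−k²)/d_s² = (1−k²)/(1−k⁴)^(2/3) = 0.4660.
Mass saving = 1 − 0.4660 = 53.4 %.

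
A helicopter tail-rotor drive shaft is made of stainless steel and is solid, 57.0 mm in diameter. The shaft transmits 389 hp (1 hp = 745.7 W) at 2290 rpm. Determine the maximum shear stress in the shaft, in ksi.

ω = 2π·2290/60 = 239.8 rad/s, so T = P/ω = 389×745.7 / 239.8 = 1210 N·m.
J = πd⁴/32 = π(0.0570)⁴/32 = 1.036×10^-6 m⁴.
τ_max = T·r/J = 1210 × 0.0285 / 1.036×10^-6 = 3.327×10^7 Pa.

4.82 ksi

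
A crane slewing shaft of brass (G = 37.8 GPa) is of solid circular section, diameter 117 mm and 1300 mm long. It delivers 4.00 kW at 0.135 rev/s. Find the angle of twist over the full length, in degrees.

ω = 2π·0.135 = 0.8482 rad/s, so T = P/ω = 4.00×10³ / 0.8482 = 4716 N·m.
J = πd⁴/32 = π(0.117)⁴/32 = 1.840×10^-5 m⁴.
θ = T·L/(G·J) = 4716 × 1.30 / (37.8×10⁹ × 1.840×10^-5) = 8.816×10^-3 rad.

0.505°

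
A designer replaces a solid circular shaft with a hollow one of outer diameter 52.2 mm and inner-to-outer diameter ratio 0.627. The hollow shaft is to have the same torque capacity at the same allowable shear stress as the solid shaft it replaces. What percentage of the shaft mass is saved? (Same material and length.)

32.1 %

Equal τ_max and T ⇒ the solid shaft needs d_s³ = d_o³(1−k⁴), so d_s = 52.2·(1−0.627⁴)^(1/3) = 49.36 mm.
Area ratio A_h/A_s = d_o²(1−k²)/d_s² = (1−k²)/(1−k⁴)^(2/3) = 0.6787.
Mass saving = 1 − 0.6787 = 32.1 %.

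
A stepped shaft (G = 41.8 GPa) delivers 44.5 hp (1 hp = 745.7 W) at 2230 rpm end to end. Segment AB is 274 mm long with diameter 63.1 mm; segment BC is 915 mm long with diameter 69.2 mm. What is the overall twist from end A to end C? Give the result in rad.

ω = 2π·2230/60 = 233.5 rad/s, so T = P/ω = 44.5×745.7 / 233.5 = 142.1 N·m.
J_AB = π(0.0631)⁴/32 = 1.56×10^-6 m⁴; J_BC = π(0.0692)⁴/32 = 2.25×10^-6 m⁴.
θ = (T/G)·Σ L_i/J_i = (142.1/41.8×10⁹)·(0.274/1.56×10^-6 + 0.915/2.25×10^-6) = 1.980×10^-3 rad.

0.00198 rad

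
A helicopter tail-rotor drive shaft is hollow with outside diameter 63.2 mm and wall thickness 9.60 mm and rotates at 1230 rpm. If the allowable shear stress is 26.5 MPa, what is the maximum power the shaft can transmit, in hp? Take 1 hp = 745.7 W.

174 hp

J = π(d_o⁴ − d_i⁴)/32 = π(0.0632⁴ − 0.0440⁴)/32 = 1.198×10^-6 m⁴.
T_max = τ_allow·J/r = 2.65×10^7 × 1.198×10^-6 / 0.0316 = 1005 N·m.
ω = 2π·1230/60 = 128.8 rad/s, so P_max = T_max·ω = 1.294×10^5 W.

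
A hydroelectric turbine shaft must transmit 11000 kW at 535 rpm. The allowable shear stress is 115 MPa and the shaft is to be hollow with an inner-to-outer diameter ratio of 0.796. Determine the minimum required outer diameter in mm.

ω = 2π·535/60 = 56.03 rad/s, so T = P/ω = 11000×10³ / 56.03 = 196300 N·m.
For a hollow shaft with d_i/d_o = 0.796: τ_max = 16T/(π d_o³ (1−k⁴)), so d_o = [16T/(π τ_allow (1−k⁴))]^(1/3) = [16·196300/(π·1.15×10^8·0.5985)]^(1/3) = 0.2440 m.

244 mm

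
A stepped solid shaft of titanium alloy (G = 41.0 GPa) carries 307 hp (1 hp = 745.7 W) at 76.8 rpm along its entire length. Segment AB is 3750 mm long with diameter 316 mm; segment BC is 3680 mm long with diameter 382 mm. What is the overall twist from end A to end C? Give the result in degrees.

0.222°

ω = 2π·76.8/60 = 8.042 rad/s, so T = P/ω = 307×745.7 / 8.042 = 28470 N·m.
J_AB = π(0.316)⁴/32 = 9.79×10^-4 m⁴; J_BC = π(0.382)⁴/32 = 2.09×10^-3 m⁴.
θ = (T/G)·Σ L_i/J_i = (28470/41.0×10⁹)·(3.75/9.79×10^-4 + 3.68/2.09×10^-3) = 3.882×10^-3 rad.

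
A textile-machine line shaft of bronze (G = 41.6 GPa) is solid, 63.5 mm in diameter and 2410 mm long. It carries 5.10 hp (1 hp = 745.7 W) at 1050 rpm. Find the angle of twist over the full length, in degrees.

0.0719°

ω = 2π·1050/60 = 110.0 rad/s, so T = P/ω = 5.10×745.7 / 110.0 = 34.59 N·m.
J = πd⁴/32 = π(0.0635)⁴/32 = 1.596×10^-6 m⁴.
θ = T·L/(G·J) = 34.59 × 2.41 / (41.6×10⁹ × 1.596×10^-6) = 1.255×10^-3 rad.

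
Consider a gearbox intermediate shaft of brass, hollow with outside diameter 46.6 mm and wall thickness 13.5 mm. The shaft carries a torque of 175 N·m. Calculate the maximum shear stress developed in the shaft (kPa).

9090 kPa

J = π(d_o⁴ − d_i⁴)/32 = π(0.0466⁴ − 0.0196⁴)/32 = 4.485×10^-7 m⁴.
τ_max = T·r/J = 175.0 × 0.0233 / 4.485×10^-7 = 9.092×10^6 Pa.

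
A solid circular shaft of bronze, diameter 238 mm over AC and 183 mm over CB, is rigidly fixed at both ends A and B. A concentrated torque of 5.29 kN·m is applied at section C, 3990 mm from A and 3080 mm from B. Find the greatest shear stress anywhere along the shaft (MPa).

1.38 MPa

Compatibility: T_A·a/J_AC = T_B·b/J_CB with T_A + T_B = T₀.
J_AC = 3.15×10^-4 m⁴, J_CB = 1.10×10^-4 m⁴, so T_A = T₀·(J_AC/a)/((J_AC/a)+(J_CB/b)) = 3641 N·m, T_B = 1649 N·m.
τ in each portion: τ_AC = 1.38×10^6 Pa, τ_CB = 1.37×10^6 Pa; maximum is in AC.
τ_max = T_AC·r/J = 3641·0.119/3.15×10^-4 = 1.376×10^6 Pa.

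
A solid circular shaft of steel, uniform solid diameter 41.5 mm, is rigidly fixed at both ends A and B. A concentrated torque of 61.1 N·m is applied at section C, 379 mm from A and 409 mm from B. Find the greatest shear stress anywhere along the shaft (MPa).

With uniform GJ and both ends fixed, compatibility θ_AC = θ_CB gives T_A·a = T_B·b, together with T_A + T_B = T₀.
T_A = T₀·b/(a+b) = 61.10·409/788.0 = 31.71 N·m; T_B = 29.39 N·m.
τ in each portion: τ_AC = 2.26×10^6 Pa, τ_CB = 2.09×10^6 Pa; maximum is in AC.
τ_max = T_AC·r/J = 31.71·0.0208/2.91×10^-7 = 2.260×10^6 Pa.

2.26 MPa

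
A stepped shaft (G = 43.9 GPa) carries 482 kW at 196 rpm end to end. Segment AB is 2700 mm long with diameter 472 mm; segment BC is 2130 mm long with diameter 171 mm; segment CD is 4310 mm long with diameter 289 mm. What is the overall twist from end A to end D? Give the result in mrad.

17.2 mrad

ω = 2π·196/60 = 20.53 rad/s, so T = P/ω = 482×10³ / 20.53 = 23480 N·m.
J_AB = π(0.472)⁴/32 = 4.87×10^-3 m⁴; J_BC = π(0.171)⁴/32 = 8.39×10^-5 m⁴; J_CD = π(0.289)⁴/32 = 6.85×10^-4 m⁴.
θ = (T/G)·Σ L_i/J_i = (23480/43.9×10⁹)·(2.70/4.87×10^-3 + 2.13/8.39×10^-5 + 4.31/6.85×10^-4) = 0.01724 rad.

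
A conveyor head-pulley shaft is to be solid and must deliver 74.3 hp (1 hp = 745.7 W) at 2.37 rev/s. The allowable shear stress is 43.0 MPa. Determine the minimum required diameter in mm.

ω = 2π·2.37 = 14.89 rad/s, so T = P/ω = 74.3×745.7 / 14.89 = 3721 N·m.
For a solid shaft τ_max = 16T/(πd³), so d = (16T/(π τ_allow))^(1/3) = (16·3721/(π·4.30×10^7))^(1/3) = 0.07610 m.

76.1 mm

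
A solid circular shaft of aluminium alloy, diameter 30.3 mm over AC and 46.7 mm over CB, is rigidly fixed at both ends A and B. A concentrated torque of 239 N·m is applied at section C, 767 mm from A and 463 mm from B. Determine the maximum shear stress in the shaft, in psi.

1570 psi

Compatibility: T_A·a/J_AC = T_B·b/J_CB with T_A + T_B = T₀.
J_AC = 8.28×10^-8 m⁴, J_CB = 4.67×10^-7 m⁴, so T_A = T₀·(J_AC/a)/((J_AC/a)+(J_CB/b)) = 23.10 N·m, T_B = 215.9 N·m.
τ in each portion: τ_AC = 4.23×10^6 Pa, τ_CB = 1.08×10^7 Pa; maximum is in CB.
τ_max = T_CB·r/J = 215.9·0.0234/4.67×10^-7 = 1.080×10^7 Pa.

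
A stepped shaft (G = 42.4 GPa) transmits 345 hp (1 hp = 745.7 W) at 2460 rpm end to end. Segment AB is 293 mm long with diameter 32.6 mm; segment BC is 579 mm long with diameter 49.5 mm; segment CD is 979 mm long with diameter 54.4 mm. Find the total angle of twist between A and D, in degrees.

6.43°

ω = 2π·2460/60 = 257.6 rad/s, so T = P/ω = 345×745.7 / 257.6 = 998.7 N·m.
J_AB = π(0.0326)⁴/32 = 1.11×10^-7 m⁴; J_BC = π(0.0495)⁴/32 = 5.89×10^-7 m⁴; J_CD = π(0.0544)⁴/32 = 8.60×10^-7 m⁴.
θ = (T/G)·Σ L_i/J_i = (998.7/42.4×10⁹)·(0.293/1.11×10^-7 + 0.579/5.89×10^-7 + 0.979/8.60×10^-7) = 0.1122 rad.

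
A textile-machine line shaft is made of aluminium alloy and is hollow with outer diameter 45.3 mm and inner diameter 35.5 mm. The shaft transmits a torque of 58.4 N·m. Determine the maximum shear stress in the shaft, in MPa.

5.14 MPa

J = π(d_o⁴ − d_i⁴)/32 = π(0.0453⁴ − 0.0355⁴)/32 = 2.575×10^-7 m⁴.
τ_max = T·r/J = 58.40 × 0.0226 / 2.575×10^-7 = 5.137×10^6 Pa.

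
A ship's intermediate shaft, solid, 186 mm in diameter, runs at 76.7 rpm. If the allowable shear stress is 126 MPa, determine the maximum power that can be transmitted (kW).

J = πd⁴/32 = π(0.186)⁴/32 = 1.175×10^-4 m⁴.
T_max = τ_allow·J/r = 1.26×10^8 × 1.175×10^-4 / 0.0930 = 159200 N·m.
ω = 2π·76.7/60 = 8.032 rad/s, so P_max = T_max·ω = 1.279×10^6 W.

1280 kW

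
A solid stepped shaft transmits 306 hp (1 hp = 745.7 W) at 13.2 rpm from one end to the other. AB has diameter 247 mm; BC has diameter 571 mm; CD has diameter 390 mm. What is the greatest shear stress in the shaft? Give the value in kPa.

55800 kPa

ω = 2π·13.2/60 = 1.382 rad/s, so T = P/ω = 306×745.7 / 1.382 = 165100 N·m.
Under the same torque, τ_max = 16T/(πd³) is largest where d is smallest — segment AB (d = 247 mm).
τ_max = 16·165100/(π·(0.247)³) = 5.579×10^7 Pa.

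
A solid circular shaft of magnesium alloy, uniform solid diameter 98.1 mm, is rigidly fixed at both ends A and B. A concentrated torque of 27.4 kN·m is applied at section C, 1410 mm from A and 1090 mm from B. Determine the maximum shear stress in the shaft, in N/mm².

With uniform GJ and both ends fixed, compatibility θ_AC = θ_CB gives T_A·a = T_B·b, together with T_A + T_B = T₀.
T_A = T₀·b/(a+b) = 27400·1090/2500 = 11950 N·m; T_B = 15450 N·m.
τ in each portion: τ_AC = 6.44×10^7 Pa, τ_CB = 8.34×10^7 Pa; maximum is in CB.
τ_max = T_CB·r/J = 15450·0.0490/9.09×10^-6 = 8.337×10^7 Pa.

83.4 N/mm²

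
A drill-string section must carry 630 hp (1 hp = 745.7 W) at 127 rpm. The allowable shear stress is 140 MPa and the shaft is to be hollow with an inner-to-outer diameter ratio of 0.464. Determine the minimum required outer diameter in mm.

ω = 2π·127/60 = 13.30 rad/s, so T = P/ω = 630×745.7 / 13.30 = 35320 N·m.
For a hollow shaft with d_i/d_o = 0.464: τ_max = 16T/(π d_o³ (1−k⁴)), so d_o = [16T/(π τ_allow (1−k⁴))]^(1/3) = [16·35320/(π·1.40×10^8·0.9536)]^(1/3) = 0.1105 m.

110 mm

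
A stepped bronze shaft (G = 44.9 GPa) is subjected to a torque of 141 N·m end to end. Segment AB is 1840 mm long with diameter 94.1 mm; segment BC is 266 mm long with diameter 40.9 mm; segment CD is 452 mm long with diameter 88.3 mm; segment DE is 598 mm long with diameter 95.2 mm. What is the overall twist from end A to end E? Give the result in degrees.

0.244°

J_AB = π(0.0941)⁴/32 = 7.70×10^-6 m⁴; J_BC = π(0.0409)⁴/32 = 2.75×10^-7 m⁴; J_CD = π(0.0883)⁴/32 = 5.97×10^-6 m⁴; J_DE = π(0.0952)⁴/32 = 8.06×10^-6 m⁴.
θ = (T/G)·Σ L_i/J_i = (141.0/44.9×10⁹)·(1.84/7.70×10^-6 + 0.266/2.75×10^-7 + 0.452/5.97×10^-6 + 0.598/8.06×10^-6) = 4.262×10^-3 rad.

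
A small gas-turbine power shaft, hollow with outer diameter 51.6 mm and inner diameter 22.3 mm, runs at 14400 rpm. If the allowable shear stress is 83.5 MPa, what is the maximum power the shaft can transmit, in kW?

J = π(d_o⁴ − d_i⁴)/32 = π(0.0516⁴ − 0.0223⁴)/32 = 6.717×10^-7 m⁴.
T_max = τ_allow·J/r = 8.35×10^7 × 6.717×10^-7 / 0.0258 = 2174 N·m.
ω = 2π·14400/60 = 1508 rad/s, so P_max = T_max·ω = 3.278×10^6 W.

3280 kW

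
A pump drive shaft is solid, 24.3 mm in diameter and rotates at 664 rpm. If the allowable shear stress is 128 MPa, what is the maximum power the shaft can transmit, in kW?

25.1 kW

J = πd⁴/32 = π(0.0243)⁴/32 = 3.423×10^-8 m⁴.
T_max = τ_allow·J/r = 1.28×10^8 × 3.423×10^-8 / 0.0122 = 360.6 N·m.
ω = 2π·664/60 = 69.53 rad/s, so P_max = T_max·ω = 2.508×10^4 W.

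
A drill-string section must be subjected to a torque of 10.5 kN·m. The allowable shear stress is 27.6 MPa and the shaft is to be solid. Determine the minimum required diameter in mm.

125 mm

For a solid shaft τ_max = 16T/(πd³), so d = (16T/(π τ_allow))^(1/3) = (16·10500/(π·2.76×10^7))^(1/3) = 0.1247 m.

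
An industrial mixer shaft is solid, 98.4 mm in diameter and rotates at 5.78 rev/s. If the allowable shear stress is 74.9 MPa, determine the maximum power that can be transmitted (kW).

509 kW

J = πd⁴/32 = π(0.0984)⁴/32 = 9.204×10^-6 m⁴.
T_max = τ_allow·J/r = 7.49×10^7 × 9.204×10^-6 / 0.0492 = 14010 N·m.
ω = 2π·5.78 = 36.32 rad/s, so P_max = T_max·ω = 5.089×10^5 W.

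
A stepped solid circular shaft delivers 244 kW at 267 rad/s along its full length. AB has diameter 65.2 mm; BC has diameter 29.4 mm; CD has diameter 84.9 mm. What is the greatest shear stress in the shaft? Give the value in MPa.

183 MPa

ω = 267 rad/s, so T = P/ω = 244×10³ / 267.0 = 913.9 N·m.
Under the same torque, τ_max = 16T/(πd³) is largest where d is smallest — segment BC (d = 29.4 mm).
τ_max = 16·913.9/(π·(0.0294)³) = 1.831×10^8 Pa.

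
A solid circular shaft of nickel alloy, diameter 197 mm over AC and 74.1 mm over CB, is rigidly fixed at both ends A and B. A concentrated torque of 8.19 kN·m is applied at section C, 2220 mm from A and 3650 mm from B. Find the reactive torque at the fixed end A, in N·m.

8090 N·m

Compatibility: T_A·a/J_AC = T_B·b/J_CB with T_A + T_B = T₀.
J_AC = 1.48×10^-4 m⁴, J_CB = 2.96×10^-6 m⁴, so T_A = T₀·(J_AC/a)/((J_AC/a)+(J_CB/b)) = 8091 N·m, T_B = 98.51 N·m.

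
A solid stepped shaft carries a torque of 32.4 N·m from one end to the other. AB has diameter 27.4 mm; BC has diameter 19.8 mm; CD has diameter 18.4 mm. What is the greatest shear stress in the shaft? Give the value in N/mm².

Under the same torque, τ_max = 16T/(πd³) is largest where d is smallest — segment CD (d = 18.4 mm).
τ_max = 16·32.40/(π·(0.0184)³) = 2.649×10^7 Pa.

26.5 N/mm²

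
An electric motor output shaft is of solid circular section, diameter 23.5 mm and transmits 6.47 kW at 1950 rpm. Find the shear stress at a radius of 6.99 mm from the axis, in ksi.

1.07 ksi

ω = 2π·1950/60 = 204.2 rad/s, so T = P/ω = 6.47×10³ / 204.2 = 31.68 N·m.
J = πd⁴/32 = π(0.0235)⁴/32 = 2.994×10^-8 m⁴.
Shear stress varies linearly with radius: τ = T·r/J = 31.68 × 0.00699 / 2.994×10^-8 = 7.397×10^6 Pa.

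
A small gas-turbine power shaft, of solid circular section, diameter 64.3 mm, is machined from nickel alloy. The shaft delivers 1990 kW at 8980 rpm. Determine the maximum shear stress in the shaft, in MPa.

40.5 MPa

ω = 2π·8980/60 = 940.4 rad/s, so T = P/ω = 1990×10³ / 940.4 = 2116 N·m.
J = πd⁴/32 = π(0.0643)⁴/32 = 1.678×10^-6 m⁴.
τ_max = T·r/J = 2116 × 0.0321 / 1.678×10^-6 = 4.054×10^7 Pa.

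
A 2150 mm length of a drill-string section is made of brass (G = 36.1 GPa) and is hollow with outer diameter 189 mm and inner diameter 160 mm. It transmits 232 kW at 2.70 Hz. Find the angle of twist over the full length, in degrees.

0.766°

ω = 2π·2.70 = 16.96 rad/s, so T = P/ω = 232×10³ / 16.96 = 13680 N·m.
J = π(d_o⁴ − d_i⁴)/32 = π(0.189⁴ − 0.160⁴)/32 = 6.093×10^-5 m⁴.
θ = T·L/(G·J) = 13680 × 2.15 / (36.1×10⁹ × 6.093×10^-5) = 0.01337 rad.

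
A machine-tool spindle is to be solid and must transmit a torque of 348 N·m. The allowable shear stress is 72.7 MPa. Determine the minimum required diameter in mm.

For a solid shaft τ_max = 16T/(πd³), so d = (16T/(π τ_allow))^(1/3) = (16·348.0/(π·7.27×10^7))^(1/3) = 0.02900 m.

29.0 mm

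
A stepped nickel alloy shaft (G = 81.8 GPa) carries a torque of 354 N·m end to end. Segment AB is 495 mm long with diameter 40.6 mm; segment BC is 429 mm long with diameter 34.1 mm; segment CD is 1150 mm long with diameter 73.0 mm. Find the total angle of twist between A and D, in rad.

0.0238 rad

J_AB = π(0.0406)⁴/32 = 2.67×10^-7 m⁴; J_BC = π(0.0341)⁴/32 = 1.33×10^-7 m⁴; J_CD = π(0.0730)⁴/32 = 2.79×10^-6 m⁴.
θ = (T/G)·Σ L_i/J_i = (354.0/81.8×10⁹)·(0.495/2.67×10^-7 + 0.429/1.33×10^-7 + 1.15/2.79×10^-6) = 0.02380 rad.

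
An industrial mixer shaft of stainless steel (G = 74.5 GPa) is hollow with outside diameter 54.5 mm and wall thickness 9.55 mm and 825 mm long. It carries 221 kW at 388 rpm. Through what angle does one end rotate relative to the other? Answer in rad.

ω = 2π·388/60 = 40.63 rad/s, so T = P/ω = 221×10³ / 40.63 = 5439 N·m.
J = π(d_o⁴ − d_i⁴)/32 = π(0.0545⁴ − 0.0354⁴)/32 = 7.120×10^-7 m⁴.
θ = T·L/(G·J) = 5439 × 0.825 / (74.5×10⁹ × 7.120×10^-7) = 0.08460 rad.

0.0846 rad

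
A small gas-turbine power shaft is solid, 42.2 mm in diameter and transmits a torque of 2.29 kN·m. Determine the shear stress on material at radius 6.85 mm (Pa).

J = πd⁴/32 = π(0.0422)⁴/32 = 3.114×10^-7 m⁴.
Shear stress varies linearly with radius: τ = T·r/J = 2290 × 0.00685 / 3.114×10^-7 = 5.038×10^7 Pa.

5.04e7 Pa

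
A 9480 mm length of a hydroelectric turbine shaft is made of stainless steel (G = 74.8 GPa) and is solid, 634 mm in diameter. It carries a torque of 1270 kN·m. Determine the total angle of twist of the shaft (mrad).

10.1 mrad

J = πd⁴/32 = π(0.634)⁴/32 = 0.01586 m⁴.
θ = T·L/(G·J) = 1.270e6 × 9.48 / (74.8×10⁹ × 0.01586) = 0.01015 rad.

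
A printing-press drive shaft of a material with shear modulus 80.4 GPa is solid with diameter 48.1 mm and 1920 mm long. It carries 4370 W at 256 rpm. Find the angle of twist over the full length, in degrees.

ω = 2π·256/60 = 26.81 rad/s, so T = P/ω = 4370 / 26.81 = 163.0 N·m.
J = πd⁴/32 = π(0.0481)⁴/32 = 5.255×10^-7 m⁴.
θ = T·L/(G·J) = 163.0 × 1.92 / (80.4×10⁹ × 5.255×10^-7) = 7.408×10^-3 rad.

0.424°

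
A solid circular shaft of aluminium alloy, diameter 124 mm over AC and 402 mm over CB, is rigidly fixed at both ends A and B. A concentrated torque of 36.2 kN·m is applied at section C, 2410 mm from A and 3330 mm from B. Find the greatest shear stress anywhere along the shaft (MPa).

Compatibility: T_A·a/J_AC = T_B·b/J_CB with T_A + T_B = T₀.
J_AC = 2.32×10^-5 m⁴, J_CB = 2.56×10^-3 m⁴, so T_A = T₀·(J_AC/a)/((J_AC/a)+(J_CB/b)) = 447.2 N·m, T_B = 35750 N·m.
τ in each portion: τ_AC = 1.19×10^6 Pa, τ_CB = 2.80×10^6 Pa; maximum is in CB.
τ_max = T_CB·r/J = 35750·0.201/2.56×10^-3 = 2.803×10^6 Pa.

2.80 MPa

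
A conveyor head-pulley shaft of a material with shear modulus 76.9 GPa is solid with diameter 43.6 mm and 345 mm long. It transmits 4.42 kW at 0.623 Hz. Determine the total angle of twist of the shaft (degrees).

0.818°

ω = 2π·0.623 = 3.914 rad/s, so T = P/ω = 4.42×10³ / 3.914 = 1129 N·m.
J = πd⁴/32 = π(0.0436)⁴/32 = 3.548×10^-7 m⁴.
θ = T·L/(G·J) = 1129 × 0.345 / (76.9×10⁹ × 3.548×10^-7) = 0.01428 rad.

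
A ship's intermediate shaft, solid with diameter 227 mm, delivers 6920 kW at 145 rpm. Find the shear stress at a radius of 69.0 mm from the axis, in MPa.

121 MPa

ω = 2π·145/60 = 15.18 rad/s, so T = P/ω = 6920×10³ / 15.18 = 455700 N·m.
J = πd⁴/32 = π(0.227)⁴/32 = 2.607×10^-4 m⁴.
Shear stress varies linearly with radius: τ = T·r/J = 455700 × 0.0690 / 2.607×10^-4 = 1.206×10^8 Pa.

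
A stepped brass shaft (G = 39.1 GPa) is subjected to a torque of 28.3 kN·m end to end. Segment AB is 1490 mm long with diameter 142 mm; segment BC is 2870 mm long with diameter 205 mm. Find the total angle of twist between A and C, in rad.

0.0390 rad

J_AB = π(0.142)⁴/32 = 3.99×10^-5 m⁴; J_BC = π(0.205)⁴/32 = 1.73×10^-4 m⁴.
θ = (T/G)·Σ L_i/J_i = (28300/39.1×10⁹)·(1.49/3.99×10^-5 + 2.87/1.73×10^-4) = 0.03900 rad.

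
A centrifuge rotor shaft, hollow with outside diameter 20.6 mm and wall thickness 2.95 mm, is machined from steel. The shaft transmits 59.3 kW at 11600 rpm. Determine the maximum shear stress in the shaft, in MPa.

ω = 2π·11600/60 = 1215 rad/s, so T = P/ω = 59.3×10³ / 1215 = 48.82 N·m.
J = π(d_o⁴ − d_i⁴)/32 = π(0.0206⁴ − 0.0147⁴)/32 = 1.310×10^-8 m⁴.
τ_max = T·r/J = 48.82 × 0.0103 / 1.310×10^-8 = 3.840×10^7 Pa.

38.4 MPa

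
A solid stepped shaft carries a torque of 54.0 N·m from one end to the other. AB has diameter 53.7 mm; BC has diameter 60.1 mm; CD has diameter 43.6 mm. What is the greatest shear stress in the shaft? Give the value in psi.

481 psi

Under the same torque, τ_max = 16T/(πd³) is largest where d is smallest — segment CD (d = 43.6 mm).
τ_max = 16·54.00/(π·(0.0436)³) = 3.318×10^6 Pa.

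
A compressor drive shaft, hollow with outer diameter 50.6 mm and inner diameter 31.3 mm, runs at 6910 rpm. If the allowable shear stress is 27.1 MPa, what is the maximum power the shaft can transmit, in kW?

426 kW

J = π(d_o⁴ − d_i⁴)/32 = π(0.0506⁴ − 0.0313⁴)/32 = 5.494×10^-7 m⁴.
T_max = τ_allow·J/r = 2.71×10^7 × 5.494×10^-7 / 0.0253 = 588.4 N·m.
ω = 2π·6910/60 = 723.6 rad/s, so P_max = T_max·ω = 4.258×10^5 W.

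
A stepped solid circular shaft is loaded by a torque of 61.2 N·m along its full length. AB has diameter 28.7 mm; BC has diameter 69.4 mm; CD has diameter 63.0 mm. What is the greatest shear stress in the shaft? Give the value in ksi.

Under the same torque, τ_max = 16T/(πd³) is largest where d is smallest — segment AB (d = 28.7 mm).
τ_max = 16·61.20/(π·(0.0287)³) = 1.318×10^7 Pa.

1.91 ksi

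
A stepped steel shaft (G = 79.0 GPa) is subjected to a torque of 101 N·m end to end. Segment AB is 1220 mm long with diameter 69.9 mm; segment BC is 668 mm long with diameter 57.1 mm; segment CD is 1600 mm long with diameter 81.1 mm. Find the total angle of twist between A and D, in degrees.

J_AB = π(0.0699)⁴/32 = 2.34×10^-6 m⁴; J_BC = π(0.0571)⁴/32 = 1.04×10^-6 m⁴; J_CD = π(0.0811)⁴/32 = 4.25×10^-6 m⁴.
θ = (T/G)·Σ L_i/J_i = (101.0/79.0×10⁹)·(1.22/2.34×10^-6 + 0.668/1.04×10^-6 + 1.60/4.25×10^-6) = 1.965×10^-3 rad.

0.113°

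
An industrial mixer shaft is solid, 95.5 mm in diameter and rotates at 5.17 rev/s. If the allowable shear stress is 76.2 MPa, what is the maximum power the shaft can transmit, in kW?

J = πd⁴/32 = π(0.0955)⁴/32 = 8.166×10^-6 m⁴.
T_max = τ_allow·J/r = 7.62×10^7 × 8.166×10^-6 / 0.0478 = 13030 N·m.
ω = 2π·5.17 = 32.48 rad/s, so P_max = T_max·ω = 4.233×10^5 W.

423 kW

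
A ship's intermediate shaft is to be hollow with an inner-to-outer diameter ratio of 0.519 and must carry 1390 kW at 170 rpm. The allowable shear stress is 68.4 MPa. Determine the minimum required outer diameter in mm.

ω = 2π·170/60 = 17.80 rad/s, so T = P/ω = 1390×10³ / 17.80 = 78080 N·m.
For a hollow shaft with d_i/d_o = 0.519: τ_max = 16T/(π d_o³ (1−k⁴)), so d_o = [16T/(π τ_allow (1−k⁴))]^(1/3) = [16·78080/(π·6.84×10^7·0.9274)]^(1/3) = 0.1844 m.

184 mm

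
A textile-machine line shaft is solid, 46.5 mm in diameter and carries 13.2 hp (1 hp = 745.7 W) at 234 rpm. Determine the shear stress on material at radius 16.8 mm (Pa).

ω = 2π·234/60 = 24.50 rad/s, so T = P/ω = 13.2×745.7 / 24.50 = 401.7 N·m.
J = πd⁴/32 = π(0.0465)⁴/32 = 4.590×10^-7 m⁴.
Shear stress varies linearly with radius: τ = T·r/J = 401.7 × 0.0168 / 4.590×10^-7 = 1.470×10^7 Pa.

1.47e7 Pa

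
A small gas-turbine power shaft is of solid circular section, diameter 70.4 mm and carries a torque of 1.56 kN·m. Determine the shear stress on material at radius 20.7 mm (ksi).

1.94 ksi

J = πd⁴/32 = π(0.0704)⁴/32 = 2.412×10^-6 m⁴.
Shear stress varies linearly with radius: τ = T·r/J = 1560 × 0.0207 / 2.412×10^-6 = 1.339×10^7 Pa.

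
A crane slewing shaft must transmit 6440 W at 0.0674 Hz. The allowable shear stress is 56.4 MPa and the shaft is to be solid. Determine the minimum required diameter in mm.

111 mm

ω = 2π·0.0674 = 0.4235 rad/s, so T = P/ω = 6440 / 0.4235 = 15210 N·m.
For a solid shaft τ_max = 16T/(πd³), so d = (16T/(π τ_allow))^(1/3) = (16·15210/(π·5.64×10^7))^(1/3) = 0.1112 m.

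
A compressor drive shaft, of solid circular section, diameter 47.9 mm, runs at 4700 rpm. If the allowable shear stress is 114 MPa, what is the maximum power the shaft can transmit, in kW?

1210 kW

J = πd⁴/32 = π(0.0479)⁴/32 = 5.168×10^-7 m⁴.
T_max = τ_allow·J/r = 1.14×10^8 × 5.168×10^-7 / 0.0239 = 2460 N·m.
ω = 2π·4700/60 = 492.2 rad/s, so P_max = T_max·ω = 1.211×10^6 W.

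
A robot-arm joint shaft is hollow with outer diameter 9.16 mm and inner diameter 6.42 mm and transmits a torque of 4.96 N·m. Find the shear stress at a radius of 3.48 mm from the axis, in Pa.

3.29e7 Pa

J = π(d_o⁴ − d_i⁴)/32 = π(0.00916⁴ − 0.00642⁴)/32 = 5.244×10^-10 m⁴.
Shear stress varies linearly with radius: τ = T·r/J = 4.960 × 0.00348 / 5.244×10^-10 = 3.292×10^7 Pa.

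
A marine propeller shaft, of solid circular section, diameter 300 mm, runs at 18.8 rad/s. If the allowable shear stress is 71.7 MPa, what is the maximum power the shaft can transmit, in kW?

J = πd⁴/32 = π(0.300)⁴/32 = 7.952×10^-4 m⁴.
T_max = τ_allow·J/r = 7.17×10^7 × 7.952×10^-4 / 0.150 = 380100 N·m.
ω = 18.8 rad/s, so P_max = T_max·ω = 7.146×10^6 W.

7150 kW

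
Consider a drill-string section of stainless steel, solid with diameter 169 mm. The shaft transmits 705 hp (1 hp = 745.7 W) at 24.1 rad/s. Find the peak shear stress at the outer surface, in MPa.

23.0 MPa

ω = 24.1 rad/s, so T = P/ω = 705×745.7 / 24.10 = 21810 N·m.
J = πd⁴/32 = π(0.169)⁴/32 = 8.008×10^-5 m⁴.
τ_max = T·r/J = 21810 × 0.0845 / 8.008×10^-5 = 2.302×10^7 Pa.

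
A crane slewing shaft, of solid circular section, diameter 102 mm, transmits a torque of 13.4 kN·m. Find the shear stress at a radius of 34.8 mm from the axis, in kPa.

J = πd⁴/32 = π(0.102)⁴/32 = 1.063×10^-5 m⁴.
Shear stress varies linearly with radius: τ = T·r/J = 13400 × 0.0348 / 1.063×10^-5 = 4.388×10^7 Pa.

43900 kPa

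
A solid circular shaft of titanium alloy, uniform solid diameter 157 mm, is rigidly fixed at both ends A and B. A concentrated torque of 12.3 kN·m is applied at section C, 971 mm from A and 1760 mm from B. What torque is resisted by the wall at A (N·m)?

With uniform GJ and both ends fixed, compatibility θ_AC = θ_CB gives T_A·a = T_B·b, together with T_A + T_B = T₀.
T_A = T₀·b/(a+b) = 12300·1760/2731 = 7927 N·m; T_B = 4373 N·m.

7930 N·m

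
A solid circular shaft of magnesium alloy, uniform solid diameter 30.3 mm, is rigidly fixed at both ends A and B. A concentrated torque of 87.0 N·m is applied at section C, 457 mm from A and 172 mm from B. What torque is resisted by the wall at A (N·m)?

23.8 N·m

With uniform GJ and both ends fixed, compatibility θ_AC = θ_CB gives T_A·a = T_B·b, together with T_A + T_B = T₀.
T_A = T₀·b/(a+b) = 87.00·172/629.0 = 23.79 N·m; T_B = 63.21 N·m.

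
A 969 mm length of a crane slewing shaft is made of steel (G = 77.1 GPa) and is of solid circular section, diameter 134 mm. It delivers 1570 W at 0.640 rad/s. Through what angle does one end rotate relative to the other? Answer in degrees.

0.0558°

ω = 0.640 rad/s, so T = P/ω = 1570 / 0.6400 = 2453 N·m.
J = πd⁴/32 = π(0.134)⁴/32 = 3.165×10^-5 m⁴.
θ = T·L/(G·J) = 2453 × 0.969 / (77.1×10⁹ × 3.165×10^-5) = 9.740×10^-4 rad.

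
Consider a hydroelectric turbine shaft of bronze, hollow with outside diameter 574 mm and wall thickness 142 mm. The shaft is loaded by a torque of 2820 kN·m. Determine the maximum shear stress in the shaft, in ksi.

11.8 ksi

J = π(d_o⁴ − d_i⁴)/32 = π(0.574⁴ − 0.290⁴)/32 = 9.963×10^-3 m⁴.
τ_max = T·r/J = 2.820e6 × 0.287 / 9.963×10^-3 = 8.124×10^7 Pa.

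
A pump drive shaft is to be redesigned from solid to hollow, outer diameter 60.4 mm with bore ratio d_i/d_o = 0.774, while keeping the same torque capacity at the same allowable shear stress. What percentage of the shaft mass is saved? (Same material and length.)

46.1 %

Equal τ_max and T ⇒ the solid shaft needs d_s³ = d_o³(1−k⁴), so d_s = 60.4·(1−0.774⁴)^(1/3) = 52.08 mm.
Area ratio A_h/A_s = d_o²(1−k²)/d_s² = (1−k²)/(1−k⁴)^(2/3) = 0.5392.
Mass saving = 1 − 0.5392 = 46.1 %.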